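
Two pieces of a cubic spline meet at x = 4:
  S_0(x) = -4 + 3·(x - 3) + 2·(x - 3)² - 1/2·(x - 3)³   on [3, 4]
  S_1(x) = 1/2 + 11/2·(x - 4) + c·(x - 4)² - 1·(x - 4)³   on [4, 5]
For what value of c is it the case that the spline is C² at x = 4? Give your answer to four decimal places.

S_0''(x) = 4 - 3·(x - 3), so S_0''(4) = 1. On the right, S_1''(4) = 2c, so c = 1/2.

0.5000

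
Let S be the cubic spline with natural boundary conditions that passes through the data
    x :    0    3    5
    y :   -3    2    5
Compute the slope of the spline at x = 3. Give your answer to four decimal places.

Write M_i for S''(x_i). With h_i = 3, 2 and divided differences Δ_i = 5/3, 3/2, the continuity of S' gives the tridiagonal system
  3·M_0 + 10·M_1 + 2·M_2 = 6(Δ_1 - Δ_0) = -1
Natural end conditions: M_0 = M_2 = 0.
Solving: M_0 = 0, M_1 = -1/10, M_2 = 0.
On [3, 5], S'(x) = b_1 + 2c_1·(x - 3) + 3d_1·(x - 3)² with b_1 = Δ_1 - h_1(2M_1 + M_2)/6 = 47/30, c_1 = M_1/2 = -1/20, d_1 = (M_2 - M_1)/(6h_1) = 1/120. So S'(3) = 47/30.

1.5667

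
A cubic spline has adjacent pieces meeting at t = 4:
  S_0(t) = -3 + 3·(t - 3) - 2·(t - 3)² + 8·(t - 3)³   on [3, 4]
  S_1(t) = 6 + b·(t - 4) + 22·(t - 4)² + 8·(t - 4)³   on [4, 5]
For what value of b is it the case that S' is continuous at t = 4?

23

S_0'(t) = 3 - 4·(t - 3) + 24·(t - 3)², so S_0'(4) = 23. On the right, S_1'(4) = b, so b = 23.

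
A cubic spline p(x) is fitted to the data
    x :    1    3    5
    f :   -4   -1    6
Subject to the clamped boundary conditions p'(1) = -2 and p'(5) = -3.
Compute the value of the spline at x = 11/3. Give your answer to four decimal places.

With m_i denoting the second derivative at x_i, h_i = 2, 2, and Δ_i = (y_(i+1) − y_i)/h_i = 3/2, 7/2:
  2·m_0 + 8·m_1 + 2·m_2 = 6(Δ_1 - Δ_0) = 12
Clamped end conditions give two more equations: 2h_0·m_0 + h_0·m_1 = 6(Δ_0 - p'(1)) = 21 and h_1·m_1 + 2h_1·m_2 = 6(p'(5) - Δ_1) = -39.
Hence m_0 = 7/2, m_1 = 7/2, m_2 = -23/2.
On [3, 5], p(x) = -1 + 5·(x - 3) + 7/4·(x - 3)² - 5/4·(x - 3)³.
With (x - 3) = 2/3: p(11/3) = 74/27.

2.7407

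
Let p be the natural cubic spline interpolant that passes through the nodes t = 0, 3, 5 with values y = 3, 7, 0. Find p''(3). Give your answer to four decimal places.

With σ_i denoting the second derivative at x_i, h_i = 3, 2, and Δ_i = (y_(i+1) − y_i)/h_i = 4/3, -7/2:
  3·σ_0 + 10·σ_1 + 2·σ_2 = 6(Δ_1 - Δ_0) = -29
Natural end conditions: σ_0 = σ_2 = 0.
Solving: σ_0 = 0, σ_1 = -29/10, σ_2 = 0.

-2.9000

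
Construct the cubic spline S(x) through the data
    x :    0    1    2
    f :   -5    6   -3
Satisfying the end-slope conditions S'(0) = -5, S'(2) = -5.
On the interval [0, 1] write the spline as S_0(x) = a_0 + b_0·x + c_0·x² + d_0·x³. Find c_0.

39

Write M_i for S''(x_i). With h_i = 1, 1 and divided differences Δ_i = 11, -9, the continuity of S' gives the tridiagonal system
  1·M_0 + 4·M_1 + 1·M_2 = 6(Δ_1 - Δ_0) = -120
Clamped end conditions give two more equations: 2h_0·M_0 + h_0·M_1 = 6(Δ_0 - S'(0)) = 96 and h_1·M_1 + 2h_1·M_2 = 6(S'(2) - Δ_1) = 24.
Solving: M_0 = 78, M_1 = -60, M_2 = 42.
On [0, 1], with S_0(x) = a_0 + b_0·x + c_0·x² + d_0·x³: c_0 = M_0/2 = 39, d_0 = (M_1 - M_0)/(6h_0) = -23, b_0 = Δ_0 - h_0(2M_0 + M_1)/6 = -5.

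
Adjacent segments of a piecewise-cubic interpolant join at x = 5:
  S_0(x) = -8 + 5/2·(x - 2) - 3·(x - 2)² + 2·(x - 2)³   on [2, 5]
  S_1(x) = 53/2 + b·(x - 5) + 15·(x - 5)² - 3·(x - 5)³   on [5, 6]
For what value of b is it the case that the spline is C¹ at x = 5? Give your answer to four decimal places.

38.5000

S_0'(x) = 5/2 - 6·(x - 2) + 6·(x - 2)², so S_0'(5) = 77/2. On the right, S_1'(5) = b, so b = 77/2.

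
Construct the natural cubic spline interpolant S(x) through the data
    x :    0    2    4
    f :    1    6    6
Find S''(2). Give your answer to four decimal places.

Let m_i = S''(x_i). Step sizes h_i = 2, 2; slopes of the chords Δ_i = (y_(i+1) - y_i)/h_i = 5/2, 0.
  2·m_0 + 8·m_1 + 2·m_2 = 6(Δ_1 - Δ_0) = -15
Natural end conditions: m_0 = m_2 = 0.
Solving: m_0 = 0, m_1 = -15/8, m_2 = 0.

-1.8750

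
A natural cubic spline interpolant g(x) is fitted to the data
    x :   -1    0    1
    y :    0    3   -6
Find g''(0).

-18

Write σ_i for g''(x_i). With h_i = 1, 1 and divided differences Δ_i = 3, -9, the continuity of g' gives the tridiagonal system
  1·σ_0 + 4·σ_1 + 1·σ_2 = 6(Δ_1 - Δ_0) = -72
Natural end conditions: σ_0 = σ_2 = 0.
Hence σ_0 = 0, σ_1 = -18, σ_2 = 0.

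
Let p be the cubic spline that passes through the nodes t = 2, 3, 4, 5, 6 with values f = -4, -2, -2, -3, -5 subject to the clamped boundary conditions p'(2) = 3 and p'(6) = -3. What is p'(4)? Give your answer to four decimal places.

Let σ_i = p''(x_i). Step sizes h_i = 1, 1, 1, 1; slopes of the chords Δ_i = (y_(i+1) - y_i)/h_i = 2, 0, -1, -2.
  1·σ_0 + 4·σ_1 + 1·σ_2 = 6(Δ_1 - Δ_0) = -12
  1·σ_1 + 4·σ_2 + 1·σ_3 = 6(Δ_2 - Δ_1) = -6
  1·σ_2 + 4·σ_3 + 1·σ_4 = 6(Δ_3 - Δ_2) = -6
Clamped end conditions give two more equations: 2h_0·σ_0 + h_0·σ_1 = 6(Δ_0 - p'(2)) = -6 and h_3·σ_3 + 2h_3·σ_4 = 6(p'(6) - Δ_3) = -6.
Solving the tridiagonal system: σ_0 = -51/28, σ_1 = -33/14, σ_2 = -3/4, σ_3 = -9/14, σ_4 = -75/28.
On [4, 5], p'(t) = b_2 + 2c_2·(t - 4) + 3d_2·(t - 4)² with b_2 = Δ_2 - h_2(2σ_2 + σ_3)/6 = -9/14, c_2 = σ_2/2 = -3/8, d_2 = (σ_3 - σ_2)/(6h_2) = 1/56. So p'(4) = -9/14.

-0.6429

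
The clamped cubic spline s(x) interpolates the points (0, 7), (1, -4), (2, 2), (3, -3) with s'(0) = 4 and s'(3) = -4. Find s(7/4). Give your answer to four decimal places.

0.3625

Put M_i = s'' at the i-th knot. Here h = (1, 1, 1) and Δ = (-11, 6, -5), so the interior equations h_(i-1)·M_(i-1) + 2(h_(i-1)+h_i)·M_i + h_i·M_(i+1) = 6(Δ_i − Δ_(i-1)) read
  1·M_0 + 4·M_1 + 1·M_2 = 6(Δ_1 - Δ_0) = 102
  1·M_1 + 4·M_2 + 1·M_3 = 6(Δ_2 - Δ_1) = -66
Clamped end conditions give two more equations: 2h_0·M_0 + h_0·M_1 = 6(Δ_0 - s'(0)) = -90 and h_2·M_2 + 2h_2·M_3 = 6(s'(3) - Δ_2) = 6.
Solving: M_0 = -1064/15, M_1 = 778/15, M_2 = -518/15, M_3 = 304/15.
On [1, 2], s(x) = -4 - 83/15·(x - 1) + 389/15·(x - 1)² - 72/5·(x - 1)³.
With (x - 1) = 3/4: s(7/4) = 29/80.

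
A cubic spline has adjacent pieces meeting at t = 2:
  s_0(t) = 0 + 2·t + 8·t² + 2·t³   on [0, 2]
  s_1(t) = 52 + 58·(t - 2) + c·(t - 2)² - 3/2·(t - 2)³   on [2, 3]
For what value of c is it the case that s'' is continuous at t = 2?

s_0''(t) = 16 + 12·t, so s_0''(2) = 40. On the right, s_1''(2) = 2c, so c = 20.

20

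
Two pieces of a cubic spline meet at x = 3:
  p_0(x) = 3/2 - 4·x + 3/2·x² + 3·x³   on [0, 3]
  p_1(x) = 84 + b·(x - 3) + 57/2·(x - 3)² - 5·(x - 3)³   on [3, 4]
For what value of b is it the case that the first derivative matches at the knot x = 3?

86

p_0'(x) = -4 + 3·x + 9·x², so p_0'(3) = 86. On the right, p_1'(3) = b, so b = 86.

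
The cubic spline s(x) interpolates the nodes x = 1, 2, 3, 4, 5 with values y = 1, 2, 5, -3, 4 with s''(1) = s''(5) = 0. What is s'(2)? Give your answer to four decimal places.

Put m_i = s'' at the i-th knot. Here h = (1, 1, 1, 1) and Δ = (1, 3, -8, 7), so the interior equations h_(i-1)·m_(i-1) + 2(h_(i-1)+h_i)·m_i + h_i·m_(i+1) = 6(Δ_i − Δ_(i-1)) read
  1·m_0 + 4·m_1 + 1·m_2 = 6(Δ_1 - Δ_0) = 12
  1·m_1 + 4·m_2 + 1·m_3 = 6(Δ_2 - Δ_1) = -66
  1·m_2 + 4·m_3 + 1·m_4 = 6(Δ_3 - Δ_2) = 90
Natural end conditions: m_0 = m_4 = 0.
Solving: m_0 = 0, m_1 = 267/28, m_2 = -183/7, m_3 = 813/28, m_4 = 0.
On [2, 3], s'(x) = b_1 + 2c_1·(x - 2) + 3d_1·(x - 2)² with b_1 = Δ_1 - h_1(2m_1 + m_2)/6 = 117/28, c_1 = m_1/2 = 267/56, d_1 = (m_2 - m_1)/(6h_1) = -333/56. So s'(2) = 117/28.

4.1786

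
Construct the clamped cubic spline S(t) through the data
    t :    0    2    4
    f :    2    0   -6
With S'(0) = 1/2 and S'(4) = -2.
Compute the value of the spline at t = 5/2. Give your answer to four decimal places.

-1.4883

Write σ_i for S''(x_i). With h_i = 2, 2 and divided differences Δ_i = -1, -3, the continuity of S' gives the tridiagonal system
  2·σ_0 + 8·σ_1 + 2·σ_2 = 6(Δ_1 - Δ_0) = -12
Clamped end conditions give two more equations: 2h_0·σ_0 + h_0·σ_1 = 6(Δ_0 - S'(0)) = -9 and h_1·σ_1 + 2h_1·σ_2 = 6(S'(4) - Δ_1) = 6.
Solving: σ_0 = -11/8, σ_1 = -7/4, σ_2 = 19/8.
On [2, 4], S(t) = 0 - 21/8·(t - 2) - 7/8·(t - 2)² + 11/32·(t - 2)³.
With (t - 2) = 1/2: S(5/2) = -381/256.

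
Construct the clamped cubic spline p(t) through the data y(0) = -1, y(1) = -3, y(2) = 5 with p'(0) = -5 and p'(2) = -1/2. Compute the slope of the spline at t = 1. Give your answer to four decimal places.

5.8750

Let σ_i = p''(x_i). Step sizes h_i = 1, 1; slopes of the chords Δ_i = (y_(i+1) - y_i)/h_i = -2, 8.
  1·σ_0 + 4·σ_1 + 1·σ_2 = 6(Δ_1 - Δ_0) = 60
Clamped end conditions give two more equations: 2h_0·σ_0 + h_0·σ_1 = 6(Δ_0 - p'(0)) = 18 and h_1·σ_1 + 2h_1·σ_2 = 6(p'(2) - Δ_1) = -51.
Solving the tridiagonal system: σ_0 = -15/4, σ_1 = 51/2, σ_2 = -153/4.
On [1, 2], p'(t) = b_1 + 2c_1·(t - 1) + 3d_1·(t - 1)² with b_1 = Δ_1 - h_1(2σ_1 + σ_2)/6 = 47/8, c_1 = σ_1/2 = 51/4, d_1 = (σ_2 - σ_1)/(6h_1) = -85/8. So p'(1) = 47/8.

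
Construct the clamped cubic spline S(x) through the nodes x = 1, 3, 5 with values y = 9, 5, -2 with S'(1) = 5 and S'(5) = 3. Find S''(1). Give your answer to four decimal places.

-9.8750

Put m_i = S'' at the i-th knot. Here h = (2, 2) and Δ = (-2, -7/2), so the interior equations h_(i-1)·m_(i-1) + 2(h_(i-1)+h_i)·m_i + h_i·m_(i+1) = 6(Δ_i − Δ_(i-1)) read
  2·m_0 + 8·m_1 + 2·m_2 = 6(Δ_1 - Δ_0) = -9
Clamped end conditions give two more equations: 2h_0·m_0 + h_0·m_1 = 6(Δ_0 - S'(1)) = -42 and h_1·m_1 + 2h_1·m_2 = 6(S'(5) - Δ_1) = 39.
Forward elimination and back-substitution give m_0 = -79/8, m_1 = -5/4, m_2 = 83/8.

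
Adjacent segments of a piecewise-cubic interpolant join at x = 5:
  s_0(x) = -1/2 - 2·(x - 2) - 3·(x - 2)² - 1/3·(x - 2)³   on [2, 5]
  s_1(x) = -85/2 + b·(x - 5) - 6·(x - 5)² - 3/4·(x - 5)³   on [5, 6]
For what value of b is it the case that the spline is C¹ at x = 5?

-29

s_0'(x) = -2 - 6·(x - 2) - 1·(x - 2)², so s_0'(5) = -29. On the right, s_1'(5) = b, so b = -29.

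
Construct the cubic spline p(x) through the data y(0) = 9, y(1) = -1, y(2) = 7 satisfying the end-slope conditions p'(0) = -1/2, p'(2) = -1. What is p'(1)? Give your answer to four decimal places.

With M_i denoting the second derivative at x_i, h_i = 1, 1, and Δ_i = (y_(i+1) − y_i)/h_i = -10, 8:
  1·M_0 + 4·M_1 + 1·M_2 = 6(Δ_1 - Δ_0) = 108
Clamped end conditions give two more equations: 2h_0·M_0 + h_0·M_1 = 6(Δ_0 - p'(0)) = -57 and h_1·M_1 + 2h_1·M_2 = 6(p'(2) - Δ_1) = -54.
Solving the tridiagonal system: M_0 = -223/4, M_1 = 109/2, M_2 = -217/4.
On [1, 2], p'(x) = b_1 + 2c_1·(x - 1) + 3d_1·(x - 1)² with b_1 = Δ_1 - h_1(2M_1 + M_2)/6 = -9/8, c_1 = M_1/2 = 109/4, d_1 = (M_2 - M_1)/(6h_1) = -145/8. So p'(1) = -9/8.

-1.1250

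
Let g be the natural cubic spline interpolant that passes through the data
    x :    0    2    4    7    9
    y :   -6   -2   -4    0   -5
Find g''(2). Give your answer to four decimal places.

Write σ_i for g''(x_i). With h_i = 2, 2, 3, 2 and divided differences Δ_i = 2, -1, 4/3, -5/2, the continuity of g' gives the tridiagonal system
  2·σ_0 + 8·σ_1 + 2·σ_2 = 6(Δ_1 - Δ_0) = -18
  2·σ_1 + 10·σ_2 + 3·σ_3 = 6(Δ_2 - Δ_1) = 14
  3·σ_2 + 10·σ_3 + 2·σ_4 = 6(Δ_3 - Δ_2) = -23
Natural end conditions: σ_0 = σ_4 = 0.
Solving: σ_0 = 0, σ_1 = -257/86, σ_2 = 127/43, σ_3 = -137/43, σ_4 = 0.

-2.9884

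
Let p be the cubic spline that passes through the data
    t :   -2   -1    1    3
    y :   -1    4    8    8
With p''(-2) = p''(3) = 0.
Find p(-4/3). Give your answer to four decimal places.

Let M_i = p''(x_i). Step sizes h_i = 1, 2, 2; slopes of the chords Δ_i = (y_(i+1) - y_i)/h_i = 5, 2, 0.
  1·M_0 + 6·M_1 + 2·M_2 = 6(Δ_1 - Δ_0) = -18
  2·M_1 + 8·M_2 + 2·M_3 = 6(Δ_2 - Δ_1) = -12
Natural end conditions: M_0 = M_3 = 0.
Hence M_0 = 0, M_1 = -30/11, M_2 = -9/11, M_3 = 0.
On [-2, -1], p(t) = -1 + 60/11·(t + 2) + 0·(t + 2)² - 5/11·(t + 2)³.
With (t + 2) = 2/3: p(-4/3) = 743/297.

2.5017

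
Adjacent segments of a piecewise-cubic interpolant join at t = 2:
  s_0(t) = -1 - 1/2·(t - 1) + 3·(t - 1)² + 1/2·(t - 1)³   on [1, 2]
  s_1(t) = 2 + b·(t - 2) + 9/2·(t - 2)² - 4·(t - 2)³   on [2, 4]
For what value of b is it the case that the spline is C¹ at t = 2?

7

s_0'(t) = -1/2 + 6·(t - 1) + 3/2·(t - 1)², so s_0'(2) = 7. On the right, s_1'(2) = b, so b = 7.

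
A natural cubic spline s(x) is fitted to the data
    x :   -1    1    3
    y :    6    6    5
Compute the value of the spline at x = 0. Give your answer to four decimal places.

6.0938

Write m_i for s''(x_i). With h_i = 2, 2 and divided differences Δ_i = 0, -1/2, the continuity of s' gives the tridiagonal system
  2·m_0 + 8·m_1 + 2·m_2 = 6(Δ_1 - Δ_0) = -3
Natural end conditions: m_0 = m_2 = 0.
Hence m_0 = 0, m_1 = -3/8, m_2 = 0.
On [-1, 1], s(x) = 6 + 1/8·(x + 1) + 0·(x + 1)² - 1/32·(x + 1)³.
With (x + 1) = 1: s(0) = 195/32.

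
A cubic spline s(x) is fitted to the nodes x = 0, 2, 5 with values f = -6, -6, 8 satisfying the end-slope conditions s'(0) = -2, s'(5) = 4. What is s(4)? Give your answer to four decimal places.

Write M_i for s''(x_i). With h_i = 2, 3 and divided differences Δ_i = 0, 14/3, the continuity of s' gives the tridiagonal system
  2·M_0 + 10·M_1 + 3·M_2 = 6(Δ_1 - Δ_0) = 28
Clamped end conditions give two more equations: 2h_0·M_0 + h_0·M_1 = 6(Δ_0 - s'(0)) = 12 and h_1·M_1 + 2h_1·M_2 = 6(s'(5) - Δ_1) = -4.
Solving the tridiagonal system: M_0 = 7/5, M_1 = 16/5, M_2 = -34/15.
On [2, 5], s(x) = -6 + 13/5·(x - 2) + 8/5·(x - 2)² - 41/135·(x - 2)³.
With (x - 2) = 2: s(4) = 428/135.

3.1704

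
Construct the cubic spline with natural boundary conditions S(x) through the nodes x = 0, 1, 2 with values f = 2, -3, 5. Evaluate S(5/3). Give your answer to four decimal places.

Put M_i = S'' at the i-th knot. Here h = (1, 1) and Δ = (-5, 8), so the interior equations h_(i-1)·M_(i-1) + 2(h_(i-1)+h_i)·M_i + h_i·M_(i+1) = 6(Δ_i − Δ_(i-1)) read
  1·M_0 + 4·M_1 + 1·M_2 = 6(Δ_1 - Δ_0) = 78
Natural end conditions: M_0 = M_2 = 0.
Forward elimination and back-substitution give M_0 = 0, M_1 = 39/2, M_2 = 0.
On [1, 2], S(x) = -3 + 3/2·(x - 1) + 39/4·(x - 1)² - 13/4·(x - 1)³.
With (x - 1) = 2/3: S(5/3) = 37/27.

1.3704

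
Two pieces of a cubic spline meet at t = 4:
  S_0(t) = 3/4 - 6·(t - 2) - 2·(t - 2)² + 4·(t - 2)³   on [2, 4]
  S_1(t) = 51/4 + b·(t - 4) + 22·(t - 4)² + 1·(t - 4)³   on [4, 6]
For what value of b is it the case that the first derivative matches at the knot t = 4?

34

S_0'(t) = -6 - 4·(t - 2) + 12·(t - 2)², so S_0'(4) = 34. On the right, S_1'(4) = b, so b = 34.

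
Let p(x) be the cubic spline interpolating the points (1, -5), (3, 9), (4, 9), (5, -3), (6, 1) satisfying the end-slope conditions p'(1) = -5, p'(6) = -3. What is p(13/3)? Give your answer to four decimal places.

4.5664

Put M_i = p'' at the i-th knot. Here h = (2, 1, 1, 1) and Δ = (7, 0, -12, 4), so the interior equations h_(i-1)·M_(i-1) + 2(h_(i-1)+h_i)·M_i + h_i·M_(i+1) = 6(Δ_i − Δ_(i-1)) read
  2·M_0 + 6·M_1 + 1·M_2 = 6(Δ_1 - Δ_0) = -42
  1·M_1 + 4·M_2 + 1·M_3 = 6(Δ_2 - Δ_1) = -72
  1·M_2 + 4·M_3 + 1·M_4 = 6(Δ_3 - Δ_2) = 96
Clamped end conditions give two more equations: 2h_0·M_0 + h_0·M_1 = 6(Δ_0 - p'(1)) = 72 and h_3·M_3 + 2h_3·M_4 = 6(p'(6) - Δ_3) = -42.
Solving: M_0 = 953/41, M_1 = -430/41, M_2 = -1048/41, M_3 = 1670/41, M_4 = -1696/41.
On [4, 5], p(x) = 9 - 421/41·(x - 4) - 524/41·(x - 4)² + 453/41·(x - 4)³.
With (x - 4) = 1/3: p(13/3) = 1685/369.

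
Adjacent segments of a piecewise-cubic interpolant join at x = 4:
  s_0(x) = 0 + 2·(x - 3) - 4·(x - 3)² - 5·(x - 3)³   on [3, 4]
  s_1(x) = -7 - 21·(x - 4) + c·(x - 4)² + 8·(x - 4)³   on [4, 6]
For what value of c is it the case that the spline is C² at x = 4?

s_0''(x) = -8 - 30·(x - 3), so s_0''(4) = -38. On the right, s_1''(4) = 2c, so c = -19.

-19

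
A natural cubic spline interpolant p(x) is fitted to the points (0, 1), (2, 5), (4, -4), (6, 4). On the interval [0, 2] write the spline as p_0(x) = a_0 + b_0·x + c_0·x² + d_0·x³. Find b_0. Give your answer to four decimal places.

4.3000

Put σ_i = p'' at the i-th knot. Here h = (2, 2, 2) and Δ = (2, -9/2, 4), so the interior equations h_(i-1)·σ_(i-1) + 2(h_(i-1)+h_i)·σ_i + h_i·σ_(i+1) = 6(Δ_i − Δ_(i-1)) read
  2·σ_0 + 8·σ_1 + 2·σ_2 = 6(Δ_1 - Δ_0) = -39
  2·σ_1 + 8·σ_2 + 2·σ_3 = 6(Δ_2 - Δ_1) = 51
Natural end conditions: σ_0 = σ_3 = 0.
Solving: σ_0 = 0, σ_1 = -69/10, σ_2 = 81/10, σ_3 = 0.
On [0, 2], with p_0(x) = a_0 + b_0·x + c_0·x² + d_0·x³: c_0 = σ_0/2 = 0, d_0 = (σ_1 - σ_0)/(6h_0) = -23/40, b_0 = Δ_0 - h_0(2σ_0 + σ_1)/6 = 43/10.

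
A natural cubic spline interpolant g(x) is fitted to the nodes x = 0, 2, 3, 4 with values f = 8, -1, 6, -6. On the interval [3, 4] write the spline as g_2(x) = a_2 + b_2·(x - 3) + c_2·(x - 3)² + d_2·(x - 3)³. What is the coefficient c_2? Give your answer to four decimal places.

Let m_i = g''(x_i). Step sizes h_i = 2, 1, 1; slopes of the chords Δ_i = (y_(i+1) - y_i)/h_i = -9/2, 7, -12.
  2·m_0 + 6·m_1 + 1·m_2 = 6(Δ_1 - Δ_0) = 69
  1·m_1 + 4·m_2 + 1·m_3 = 6(Δ_2 - Δ_1) = -114
Natural end conditions: m_0 = m_3 = 0.
Solving the tridiagonal system: m_0 = 0, m_1 = 390/23, m_2 = -753/23, m_3 = 0.
On [3, 4], with g_2(x) = a_2 + b_2·(x - 3) + c_2·(x - 3)² + d_2·(x - 3)³: c_2 = m_2/2 = -753/46, d_2 = (m_3 - m_2)/(6h_2) = 251/46, b_2 = Δ_2 - h_2(2m_2 + m_3)/6 = -25/23.

-16.3696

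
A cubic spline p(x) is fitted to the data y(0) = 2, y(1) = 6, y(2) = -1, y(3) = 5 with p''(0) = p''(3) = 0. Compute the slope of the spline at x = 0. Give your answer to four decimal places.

With M_i denoting the second derivative at x_i, h_i = 1, 1, 1, and Δ_i = (y_(i+1) − y_i)/h_i = 4, -7, 6:
  1·M_0 + 4·M_1 + 1·M_2 = 6(Δ_1 - Δ_0) = -66
  1·M_1 + 4·M_2 + 1·M_3 = 6(Δ_2 - Δ_1) = 78
Natural end conditions: M_0 = M_3 = 0.
Solving: M_0 = 0, M_1 = -114/5, M_2 = 126/5, M_3 = 0.
On [0, 1], p'(x) = b_0 + 2c_0·x + 3d_0·x² with b_0 = Δ_0 - h_0(2M_0 + M_1)/6 = 39/5, c_0 = M_0/2 = 0, d_0 = (M_1 - M_0)/(6h_0) = -19/5. So p'(0) = 39/5.

7.8000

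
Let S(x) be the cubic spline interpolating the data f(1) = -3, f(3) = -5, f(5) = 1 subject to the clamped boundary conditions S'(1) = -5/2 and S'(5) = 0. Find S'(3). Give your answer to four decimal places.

Put σ_i = S'' at the i-th knot. Here h = (2, 2) and Δ = (-1, 3), so the interior equations h_(i-1)·σ_(i-1) + 2(h_(i-1)+h_i)·σ_i + h_i·σ_(i+1) = 6(Δ_i − Δ_(i-1)) read
  2·σ_0 + 8·σ_1 + 2·σ_2 = 6(Δ_1 - Δ_0) = 24
Clamped end conditions give two more equations: 2h_0·σ_0 + h_0·σ_1 = 6(Δ_0 - S'(1)) = 9 and h_1·σ_1 + 2h_1·σ_2 = 6(S'(5) - Δ_1) = -18.
Forward elimination and back-substitution give σ_0 = -1/8, σ_1 = 19/4, σ_2 = -55/8.
On [3, 5], S'(x) = b_1 + 2c_1·(x - 3) + 3d_1·(x - 3)² with b_1 = Δ_1 - h_1(2σ_1 + σ_2)/6 = 17/8, c_1 = σ_1/2 = 19/8, d_1 = (σ_2 - σ_1)/(6h_1) = -31/32. So S'(3) = 17/8.

2.1250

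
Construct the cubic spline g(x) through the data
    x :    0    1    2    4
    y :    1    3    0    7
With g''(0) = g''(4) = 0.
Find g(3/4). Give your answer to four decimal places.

Put m_i = g'' at the i-th knot. Here h = (1, 1, 2) and Δ = (2, -3, 7/2), so the interior equations h_(i-1)·m_(i-1) + 2(h_(i-1)+h_i)·m_i + h_i·m_(i+1) = 6(Δ_i − Δ_(i-1)) read
  1·m_0 + 4·m_1 + 1·m_2 = 6(Δ_1 - Δ_0) = -30
  1·m_1 + 6·m_2 + 2·m_3 = 6(Δ_2 - Δ_1) = 39
Natural end conditions: m_0 = m_3 = 0.
Forward elimination and back-substitution give m_0 = 0, m_1 = -219/23, m_2 = 186/23, m_3 = 0.
On [0, 1], g(x) = 1 + 165/46·x + 0·x² - 73/46·x³.
With x = 3/4: g(3/4) = 8893/2944.

3.0207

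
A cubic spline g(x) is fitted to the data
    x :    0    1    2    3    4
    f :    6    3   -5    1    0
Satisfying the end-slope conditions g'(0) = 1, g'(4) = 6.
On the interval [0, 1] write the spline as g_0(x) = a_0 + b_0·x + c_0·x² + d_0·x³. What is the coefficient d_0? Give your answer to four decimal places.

-1.5179

Put m_i = g'' at the i-th knot. Here h = (1, 1, 1, 1) and Δ = (-3, -8, 6, -1), so the interior equations h_(i-1)·m_(i-1) + 2(h_(i-1)+h_i)·m_i + h_i·m_(i+1) = 6(Δ_i − Δ_(i-1)) read
  1·m_0 + 4·m_1 + 1·m_2 = 6(Δ_1 - Δ_0) = -30
  1·m_1 + 4·m_2 + 1·m_3 = 6(Δ_2 - Δ_1) = 84
  1·m_2 + 4·m_3 + 1·m_4 = 6(Δ_3 - Δ_2) = -42
Clamped end conditions give two more equations: 2h_0·m_0 + h_0·m_1 = 6(Δ_0 - g'(0)) = -24 and h_3·m_3 + 2h_3·m_4 = 6(g'(4) - Δ_3) = 42.
Hence m_0 = -139/28, m_1 = -197/14, m_2 = 125/4, m_3 = -377/14, m_4 = 965/28.
On [0, 1], with g_0(x) = a_0 + b_0·x + c_0·x² + d_0·x³: c_0 = m_0/2 = -139/56, d_0 = (m_1 - m_0)/(6h_0) = -85/56, b_0 = Δ_0 - h_0(2m_0 + m_1)/6 = 1.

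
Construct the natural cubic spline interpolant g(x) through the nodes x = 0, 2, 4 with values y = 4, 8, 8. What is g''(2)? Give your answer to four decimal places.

-1.5000

Write M_i for g''(x_i). With h_i = 2, 2 and divided differences Δ_i = 2, 0, the continuity of g' gives the tridiagonal system
  2·M_0 + 8·M_1 + 2·M_2 = 6(Δ_1 - Δ_0) = -12
Natural end conditions: M_0 = M_2 = 0.
Solving the tridiagonal system: M_0 = 0, M_1 = -3/2, M_2 = 0.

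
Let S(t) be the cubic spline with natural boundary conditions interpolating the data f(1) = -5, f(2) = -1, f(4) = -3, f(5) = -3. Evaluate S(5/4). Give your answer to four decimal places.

Put M_i = S'' at the i-th knot. Here h = (1, 2, 1) and Δ = (4, -1, 0), so the interior equations h_(i-1)·M_(i-1) + 2(h_(i-1)+h_i)·M_i + h_i·M_(i+1) = 6(Δ_i − Δ_(i-1)) read
  1·M_0 + 6·M_1 + 2·M_2 = 6(Δ_1 - Δ_0) = -30
  2·M_1 + 6·M_2 + 1·M_3 = 6(Δ_2 - Δ_1) = 6
Natural end conditions: M_0 = M_3 = 0.
Solving the tridiagonal system: M_0 = 0, M_1 = -6, M_2 = 3, M_3 = 0.
On [1, 2], S(t) = -5 + 5·(t - 1) + 0·(t - 1)² - 1·(t - 1)³.
With (t - 1) = 1/4: S(5/4) = -241/64.

-3.7656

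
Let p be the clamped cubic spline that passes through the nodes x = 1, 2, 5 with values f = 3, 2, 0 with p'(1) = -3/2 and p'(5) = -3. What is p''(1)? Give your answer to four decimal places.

0.8750

Put M_i = p'' at the i-th knot. Here h = (1, 3) and Δ = (-1, -2/3), so the interior equations h_(i-1)·M_(i-1) + 2(h_(i-1)+h_i)·M_i + h_i·M_(i+1) = 6(Δ_i − Δ_(i-1)) read
  1·M_0 + 8·M_1 + 3·M_2 = 6(Δ_1 - Δ_0) = 2
Clamped end conditions give two more equations: 2h_0·M_0 + h_0·M_1 = 6(Δ_0 - p'(1)) = 3 and h_1·M_1 + 2h_1·M_2 = 6(p'(5) - Δ_1) = -14.
Forward elimination and back-substitution give M_0 = 7/8, M_1 = 5/4, M_2 = -71/24.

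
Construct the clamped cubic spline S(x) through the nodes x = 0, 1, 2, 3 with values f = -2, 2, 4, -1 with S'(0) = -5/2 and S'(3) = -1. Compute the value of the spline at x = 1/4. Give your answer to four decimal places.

-2.0078

With M_i denoting the second derivative at x_i, h_i = 1, 1, 1, and Δ_i = (y_(i+1) − y_i)/h_i = 4, 2, -5:
  1·M_0 + 4·M_1 + 1·M_2 = 6(Δ_1 - Δ_0) = -12
  1·M_1 + 4·M_2 + 1·M_3 = 6(Δ_2 - Δ_1) = -42
Clamped end conditions give two more equations: 2h_0·M_0 + h_0·M_1 = 6(Δ_0 - S'(0)) = 39 and h_2·M_2 + 2h_2·M_3 = 6(S'(3) - Δ_2) = 24.
Solving: M_0 = 22, M_1 = -5, M_2 = -14, M_3 = 19.
On [0, 1], S(x) = -2 - 5/2·x + 11·x² - 9/2·x³.
With x = 1/4: S(1/4) = -257/128.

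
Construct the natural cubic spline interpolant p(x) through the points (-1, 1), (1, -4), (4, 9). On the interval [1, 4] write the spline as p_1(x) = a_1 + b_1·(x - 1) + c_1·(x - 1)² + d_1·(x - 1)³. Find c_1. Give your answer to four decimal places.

Put M_i = p'' at the i-th knot. Here h = (2, 3) and Δ = (-5/2, 13/3), so the interior equations h_(i-1)·M_(i-1) + 2(h_(i-1)+h_i)·M_i + h_i·M_(i+1) = 6(Δ_i − Δ_(i-1)) read
  2·M_0 + 10·M_1 + 3·M_2 = 6(Δ_1 - Δ_0) = 41
Natural end conditions: M_0 = M_2 = 0.
Solving the tridiagonal system: M_0 = 0, M_1 = 41/10, M_2 = 0.
On [1, 4], with p_1(x) = a_1 + b_1·(x - 1) + c_1·(x - 1)² + d_1·(x - 1)³: c_1 = M_1/2 = 41/20, d_1 = (M_2 - M_1)/(6h_1) = -41/180, b_1 = Δ_1 - h_1(2M_1 + M_2)/6 = 7/30.

2.0500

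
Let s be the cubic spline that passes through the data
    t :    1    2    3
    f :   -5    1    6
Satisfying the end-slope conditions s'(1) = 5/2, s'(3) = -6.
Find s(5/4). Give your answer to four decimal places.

-4.1387

Write σ_i for s''(x_i). With h_i = 1, 1 and divided differences Δ_i = 6, 5, the continuity of s' gives the tridiagonal system
  1·σ_0 + 4·σ_1 + 1·σ_2 = 6(Δ_1 - Δ_0) = -6
Clamped end conditions give two more equations: 2h_0·σ_0 + h_0·σ_1 = 6(Δ_0 - s'(1)) = 21 and h_1·σ_1 + 2h_1·σ_2 = 6(s'(3) - Δ_1) = -66.
Hence σ_0 = 31/4, σ_1 = 11/2, σ_2 = -143/4.
On [1, 2], s(t) = -5 + 5/2·(t - 1) + 31/8·(t - 1)² - 3/8·(t - 1)³.
With (t - 1) = 1/4: s(5/4) = -2119/512.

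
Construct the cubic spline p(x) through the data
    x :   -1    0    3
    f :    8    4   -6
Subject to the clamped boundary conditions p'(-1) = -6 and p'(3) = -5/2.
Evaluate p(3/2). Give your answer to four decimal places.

-1.2578

Write m_i for p''(x_i). With h_i = 1, 3 and divided differences Δ_i = -4, -10/3, the continuity of p' gives the tridiagonal system
  1·m_0 + 8·m_1 + 3·m_2 = 6(Δ_1 - Δ_0) = 4
Clamped end conditions give two more equations: 2h_0·m_0 + h_0·m_1 = 6(Δ_0 - p'(-1)) = 12 and h_1·m_1 + 2h_1·m_2 = 6(p'(3) - Δ_1) = 5.
Hence m_0 = 51/8, m_1 = -3/4, m_2 = 29/24.
On [0, 3], p(x) = 4 - 51/16·x - 3/8·x² + 47/432·x³.
With x = 3/2: p(3/2) = -161/128.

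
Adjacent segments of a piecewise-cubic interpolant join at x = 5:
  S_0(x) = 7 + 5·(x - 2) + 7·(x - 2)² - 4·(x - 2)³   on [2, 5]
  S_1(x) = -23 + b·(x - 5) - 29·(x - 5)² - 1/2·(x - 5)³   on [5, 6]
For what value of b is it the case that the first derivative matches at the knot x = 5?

S_0'(x) = 5 + 14·(x - 2) - 12·(x - 2)², so S_0'(5) = -61. On the right, S_1'(5) = b, so b = -61.

-61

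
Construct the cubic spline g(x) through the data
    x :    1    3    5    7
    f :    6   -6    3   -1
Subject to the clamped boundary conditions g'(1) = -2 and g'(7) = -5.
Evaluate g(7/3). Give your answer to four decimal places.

Let m_i = g''(x_i). Step sizes h_i = 2, 2, 2; slopes of the chords Δ_i = (y_(i+1) - y_i)/h_i = -6, 9/2, -2.
  2·m_0 + 8·m_1 + 2·m_2 = 6(Δ_1 - Δ_0) = 63
  2·m_1 + 8·m_2 + 2·m_3 = 6(Δ_2 - Δ_1) = -39
Clamped end conditions give two more equations: 2h_0·m_0 + h_0·m_1 = 6(Δ_0 - g'(1)) = -24 and h_2·m_2 + 2h_2·m_3 = 6(g'(7) - Δ_2) = -18.
Solving: m_0 = -25/2, m_1 = 13, m_2 = -8, m_3 = -1/2.
On [1, 3], g(x) = 6 - 2·(x - 1) - 25/4·(x - 1)² + 17/8·(x - 1)³.
With (x - 1) = 4/3: g(7/3) = -74/27.

-2.7407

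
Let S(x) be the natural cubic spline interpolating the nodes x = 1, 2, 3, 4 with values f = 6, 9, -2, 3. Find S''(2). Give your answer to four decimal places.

With M_i denoting the second derivative at x_i, h_i = 1, 1, 1, and Δ_i = (y_(i+1) − y_i)/h_i = 3, -11, 5:
  1·M_0 + 4·M_1 + 1·M_2 = 6(Δ_1 - Δ_0) = -84
  1·M_1 + 4·M_2 + 1·M_3 = 6(Δ_2 - Δ_1) = 96
Natural end conditions: M_0 = M_3 = 0.
Hence M_0 = 0, M_1 = -144/5, M_2 = 156/5, M_3 = 0.

-28.8000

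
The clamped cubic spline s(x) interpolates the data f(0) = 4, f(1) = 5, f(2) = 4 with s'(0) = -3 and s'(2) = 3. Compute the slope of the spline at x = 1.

0

With M_i denoting the second derivative at x_i, h_i = 1, 1, and Δ_i = (y_(i+1) − y_i)/h_i = 1, -1:
  1·M_0 + 4·M_1 + 1·M_2 = 6(Δ_1 - Δ_0) = -12
Clamped end conditions give two more equations: 2h_0·M_0 + h_0·M_1 = 6(Δ_0 - s'(0)) = 24 and h_1·M_1 + 2h_1·M_2 = 6(s'(2) - Δ_1) = 24.
Solving: M_0 = 18, M_1 = -12, M_2 = 18.
On [1, 2], s'(x) = b_1 + 2c_1·(x - 1) + 3d_1·(x - 1)² with b_1 = Δ_1 - h_1(2M_1 + M_2)/6 = 0, c_1 = M_1/2 = -6, d_1 = (M_2 - M_1)/(6h_1) = 5. So s'(1) = 0.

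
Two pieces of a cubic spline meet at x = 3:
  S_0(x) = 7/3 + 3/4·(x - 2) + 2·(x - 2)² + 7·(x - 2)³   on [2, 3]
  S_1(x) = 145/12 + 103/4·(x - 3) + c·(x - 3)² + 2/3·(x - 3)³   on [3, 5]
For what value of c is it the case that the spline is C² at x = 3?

S_0''(x) = 4 + 42·(x - 2), so S_0''(3) = 46. On the right, S_1''(3) = 2c, so c = 23.

23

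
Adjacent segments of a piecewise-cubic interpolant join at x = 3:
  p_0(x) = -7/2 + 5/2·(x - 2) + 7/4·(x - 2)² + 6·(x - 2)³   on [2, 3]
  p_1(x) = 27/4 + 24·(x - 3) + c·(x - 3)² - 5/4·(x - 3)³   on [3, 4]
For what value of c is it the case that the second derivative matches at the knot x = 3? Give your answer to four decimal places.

19.7500

p_0''(x) = 7/2 + 36·(x - 2), so p_0''(3) = 79/2. On the right, p_1''(3) = 2c, so c = 79/4.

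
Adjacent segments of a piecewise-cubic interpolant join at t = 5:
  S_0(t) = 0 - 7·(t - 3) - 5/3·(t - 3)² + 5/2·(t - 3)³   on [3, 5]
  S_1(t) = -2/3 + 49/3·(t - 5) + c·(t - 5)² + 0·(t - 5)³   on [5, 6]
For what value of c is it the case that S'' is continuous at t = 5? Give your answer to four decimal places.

13.3333

S_0''(t) = -10/3 + 15·(t - 3), so S_0''(5) = 80/3. On the right, S_1''(5) = 2c, so c = 40/3.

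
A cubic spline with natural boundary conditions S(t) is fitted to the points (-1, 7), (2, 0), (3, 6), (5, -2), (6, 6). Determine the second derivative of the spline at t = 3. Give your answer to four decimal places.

-17.3280

With M_i denoting the second derivative at x_i, h_i = 3, 1, 2, 1, and Δ_i = (y_(i+1) − y_i)/h_i = -7/3, 6, -4, 8:
  3·M_0 + 8·M_1 + 1·M_2 = 6(Δ_1 - Δ_0) = 50
  1·M_1 + 6·M_2 + 2·M_3 = 6(Δ_2 - Δ_1) = -60
  2·M_2 + 6·M_3 + 1·M_4 = 6(Δ_3 - Δ_2) = 72
Natural end conditions: M_0 = M_4 = 0.
Forward elimination and back-substitution give M_0 = 0, M_1 = 1052/125, M_2 = -2166/125, M_3 = 2222/125, M_4 = 0.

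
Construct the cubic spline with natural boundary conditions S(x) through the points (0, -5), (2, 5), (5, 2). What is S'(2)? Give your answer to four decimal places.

Write M_i for S''(x_i). With h_i = 2, 3 and divided differences Δ_i = 5, -1, the continuity of S' gives the tridiagonal system
  2·M_0 + 10·M_1 + 3·M_2 = 6(Δ_1 - Δ_0) = -36
Natural end conditions: M_0 = M_2 = 0.
Solving: M_0 = 0, M_1 = -18/5, M_2 = 0.
On [2, 5], S'(x) = b_1 + 2c_1·(x - 2) + 3d_1·(x - 2)² with b_1 = Δ_1 - h_1(2M_1 + M_2)/6 = 13/5, c_1 = M_1/2 = -9/5, d_1 = (M_2 - M_1)/(6h_1) = 1/5. So S'(2) = 13/5.

2.6000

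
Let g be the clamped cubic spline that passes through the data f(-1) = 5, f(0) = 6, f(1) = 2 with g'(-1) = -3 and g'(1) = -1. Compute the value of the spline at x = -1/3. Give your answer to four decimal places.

5.7037

With M_i denoting the second derivative at x_i, h_i = 1, 1, and Δ_i = (y_(i+1) − y_i)/h_i = 1, -4:
  1·M_0 + 4·M_1 + 1·M_2 = 6(Δ_1 - Δ_0) = -30
Clamped end conditions give two more equations: 2h_0·M_0 + h_0·M_1 = 6(Δ_0 - g'(-1)) = 24 and h_1·M_1 + 2h_1·M_2 = 6(g'(1) - Δ_1) = 18.
Forward elimination and back-substitution give M_0 = 41/2, M_1 = -17, M_2 = 35/2.
On [-1, 0], g(x) = 5 - 3·(x + 1) + 41/4·(x + 1)² - 25/4·(x + 1)³.
With (x + 1) = 2/3: g(-1/3) = 154/27.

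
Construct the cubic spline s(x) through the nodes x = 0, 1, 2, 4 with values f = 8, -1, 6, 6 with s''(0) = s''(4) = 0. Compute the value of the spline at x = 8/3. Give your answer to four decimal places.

With M_i denoting the second derivative at x_i, h_i = 1, 1, 2, and Δ_i = (y_(i+1) − y_i)/h_i = -9, 7, 0:
  1·M_0 + 4·M_1 + 1·M_2 = 6(Δ_1 - Δ_0) = 96
  1·M_1 + 6·M_2 + 2·M_3 = 6(Δ_2 - Δ_1) = -42
Natural end conditions: M_0 = M_3 = 0.
Hence M_0 = 0, M_1 = 618/23, M_2 = -264/23, M_3 = 0.
On [2, 4], s(x) = 6 + 176/23·(x - 2) - 132/23·(x - 2)² + 22/23·(x - 2)³.
With (x - 2) = 2/3: s(8/3) = 5486/621.

8.8341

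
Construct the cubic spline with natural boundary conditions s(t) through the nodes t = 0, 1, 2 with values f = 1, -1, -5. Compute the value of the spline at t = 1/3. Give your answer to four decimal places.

0.4815

Put m_i = s'' at the i-th knot. Here h = (1, 1) and Δ = (-2, -4), so the interior equations h_(i-1)·m_(i-1) + 2(h_(i-1)+h_i)·m_i + h_i·m_(i+1) = 6(Δ_i − Δ_(i-1)) read
  1·m_0 + 4·m_1 + 1·m_2 = 6(Δ_1 - Δ_0) = -12
Natural end conditions: m_0 = m_2 = 0.
Forward elimination and back-substitution give m_0 = 0, m_1 = -3, m_2 = 0.
On [0, 1], s(t) = 1 - 3/2·t + 0·t² - 1/2·t³.
With t = 1/3: s(1/3) = 13/27.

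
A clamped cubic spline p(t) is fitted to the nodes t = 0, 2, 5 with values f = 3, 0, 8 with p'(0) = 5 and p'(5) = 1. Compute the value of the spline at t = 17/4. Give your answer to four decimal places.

Let m_i = p''(x_i). Step sizes h_i = 2, 3; slopes of the chords Δ_i = (y_(i+1) - y_i)/h_i = -3/2, 8/3.
  2·m_0 + 10·m_1 + 3·m_2 = 6(Δ_1 - Δ_0) = 25
Clamped end conditions give two more equations: 2h_0·m_0 + h_0·m_1 = 6(Δ_0 - p'(0)) = -39 and h_1·m_1 + 2h_1·m_2 = 6(p'(5) - Δ_1) = -10.
Hence m_0 = -261/20, m_1 = 33/5, m_2 = -149/30.
On [2, 5], p(t) = 0 - 29/20·(t - 2) + 33/10·(t - 2)² - 347/540·(t - 2)³.
With (t - 2) = 9/4: p(17/4) = 7839/1280.

6.1242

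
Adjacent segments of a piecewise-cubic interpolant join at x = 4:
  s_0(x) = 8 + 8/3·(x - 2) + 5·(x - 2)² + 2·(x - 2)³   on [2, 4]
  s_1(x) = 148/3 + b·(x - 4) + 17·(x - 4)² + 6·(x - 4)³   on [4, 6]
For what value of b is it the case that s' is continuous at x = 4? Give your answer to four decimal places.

46.6667

s_0'(x) = 8/3 + 10·(x - 2) + 6·(x - 2)², so s_0'(4) = 140/3. On the right, s_1'(4) = b, so b = 140/3.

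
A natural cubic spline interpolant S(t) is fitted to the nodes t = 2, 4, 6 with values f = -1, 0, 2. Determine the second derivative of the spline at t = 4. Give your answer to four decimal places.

0.3750

Write σ_i for S''(x_i). With h_i = 2, 2 and divided differences Δ_i = 1/2, 1, the continuity of S' gives the tridiagonal system
  2·σ_0 + 8·σ_1 + 2·σ_2 = 6(Δ_1 - Δ_0) = 3
Natural end conditions: σ_0 = σ_2 = 0.
Solving the tridiagonal system: σ_0 = 0, σ_1 = 3/8, σ_2 = 0.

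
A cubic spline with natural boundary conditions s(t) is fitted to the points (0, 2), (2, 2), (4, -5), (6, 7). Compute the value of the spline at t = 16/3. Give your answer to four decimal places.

1.3605

Write σ_i for s''(x_i). With h_i = 2, 2, 2 and divided differences Δ_i = 0, -7/2, 6, the continuity of s' gives the tridiagonal system
  2·σ_0 + 8·σ_1 + 2·σ_2 = 6(Δ_1 - Δ_0) = -21
  2·σ_1 + 8·σ_2 + 2·σ_3 = 6(Δ_2 - Δ_1) = 57
Natural end conditions: σ_0 = σ_3 = 0.
Solving the tridiagonal system: σ_0 = 0, σ_1 = -47/10, σ_2 = 83/10, σ_3 = 0.
On [4, 6], s(t) = -5 + 7/15·(t - 4) + 83/20·(t - 4)² - 83/120·(t - 4)³.
With (t - 4) = 4/3: s(16/3) = 551/405.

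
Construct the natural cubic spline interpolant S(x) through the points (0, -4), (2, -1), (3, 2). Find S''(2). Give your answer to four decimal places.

With m_i denoting the second derivative at x_i, h_i = 2, 1, and Δ_i = (y_(i+1) − y_i)/h_i = 3/2, 3:
  2·m_0 + 6·m_1 + 1·m_2 = 6(Δ_1 - Δ_0) = 9
Natural end conditions: m_0 = m_2 = 0.
Hence m_0 = 0, m_1 = 3/2, m_2 = 0.

1.5000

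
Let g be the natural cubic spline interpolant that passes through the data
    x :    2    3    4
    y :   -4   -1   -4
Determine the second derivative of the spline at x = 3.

With M_i denoting the second derivative at x_i, h_i = 1, 1, and Δ_i = (y_(i+1) − y_i)/h_i = 3, -3:
  1·M_0 + 4·M_1 + 1·M_2 = 6(Δ_1 - Δ_0) = -36
Natural end conditions: M_0 = M_2 = 0.
Solving: M_0 = 0, M_1 = -9, M_2 = 0.

-9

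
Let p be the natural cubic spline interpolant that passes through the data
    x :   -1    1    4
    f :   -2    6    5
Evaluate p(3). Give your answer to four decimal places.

6.4889

Put σ_i = p'' at the i-th knot. Here h = (2, 3) and Δ = (4, -1/3), so the interior equations h_(i-1)·σ_(i-1) + 2(h_(i-1)+h_i)·σ_i + h_i·σ_(i+1) = 6(Δ_i − Δ_(i-1)) read
  2·σ_0 + 10·σ_1 + 3·σ_2 = 6(Δ_1 - Δ_0) = -26
Natural end conditions: σ_0 = σ_2 = 0.
Solving the tridiagonal system: σ_0 = 0, σ_1 = -13/5, σ_2 = 0.
On [1, 4], p(x) = 6 + 34/15·(x - 1) - 13/10·(x - 1)² + 13/90·(x - 1)³.
With (x - 1) = 2: p(3) = 292/45.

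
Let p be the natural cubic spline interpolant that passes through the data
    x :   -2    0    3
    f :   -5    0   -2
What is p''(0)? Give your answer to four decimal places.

Write m_i for p''(x_i). With h_i = 2, 3 and divided differences Δ_i = 5/2, -2/3, the continuity of p' gives the tridiagonal system
  2·m_0 + 10·m_1 + 3·m_2 = 6(Δ_1 - Δ_0) = -19
Natural end conditions: m_0 = m_2 = 0.
Forward elimination and back-substitution give m_0 = 0, m_1 = -19/10, m_2 = 0.

-1.9000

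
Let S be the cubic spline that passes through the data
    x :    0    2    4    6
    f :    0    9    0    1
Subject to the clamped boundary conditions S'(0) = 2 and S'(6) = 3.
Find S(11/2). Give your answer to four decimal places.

-0.3625

Put M_i = S'' at the i-th knot. Here h = (2, 2, 2) and Δ = (9/2, -9/2, 1/2), so the interior equations h_(i-1)·M_(i-1) + 2(h_(i-1)+h_i)·M_i + h_i·M_(i+1) = 6(Δ_i − Δ_(i-1)) read
  2·M_0 + 8·M_1 + 2·M_2 = 6(Δ_1 - Δ_0) = -54
  2·M_1 + 8·M_2 + 2·M_3 = 6(Δ_2 - Δ_1) = 30
Clamped end conditions give two more equations: 2h_0·M_0 + h_0·M_1 = 6(Δ_0 - S'(0)) = 15 and h_2·M_2 + 2h_2·M_3 = 6(S'(6) - Δ_2) = 15.
Forward elimination and back-substitution give M_0 = 271/30, M_1 = -317/30, M_2 = 187/30, M_3 = 19/30.
On [4, 6], S(x) = 0 - 58/15·(x - 4) + 187/60·(x - 4)² - 7/15·(x - 4)³.
With (x - 4) = 3/2: S(11/2) = -29/80.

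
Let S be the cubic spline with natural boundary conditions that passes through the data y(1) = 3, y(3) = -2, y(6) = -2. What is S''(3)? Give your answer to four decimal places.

Write σ_i for S''(x_i). With h_i = 2, 3 and divided differences Δ_i = -5/2, 0, the continuity of S' gives the tridiagonal system
  2·σ_0 + 10·σ_1 + 3·σ_2 = 6(Δ_1 - Δ_0) = 15
Natural end conditions: σ_0 = σ_2 = 0.
Forward elimination and back-substitution give σ_0 = 0, σ_1 = 3/2, σ_2 = 0.

1.5000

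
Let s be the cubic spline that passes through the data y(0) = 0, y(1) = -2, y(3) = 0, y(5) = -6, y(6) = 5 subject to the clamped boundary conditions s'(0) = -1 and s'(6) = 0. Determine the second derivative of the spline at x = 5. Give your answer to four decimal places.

With σ_i denoting the second derivative at x_i, h_i = 1, 2, 2, 1, and Δ_i = (y_(i+1) − y_i)/h_i = -2, 1, -3, 11:
  1·σ_0 + 6·σ_1 + 2·σ_2 = 6(Δ_1 - Δ_0) = 18
  2·σ_1 + 8·σ_2 + 2·σ_3 = 6(Δ_2 - Δ_1) = -24
  2·σ_2 + 6·σ_3 + 1·σ_4 = 6(Δ_3 - Δ_2) = 84
Clamped end conditions give two more equations: 2h_0·σ_0 + h_0·σ_1 = 6(Δ_0 - s'(0)) = -6 and h_3·σ_3 + 2h_3·σ_4 = 6(s'(6) - Δ_3) = -66.
Forward elimination and back-substitution give σ_0 = -230/33, σ_1 = 262/33, σ_2 = -34/3, σ_3 = 838/33, σ_4 = -1508/33.

25.3939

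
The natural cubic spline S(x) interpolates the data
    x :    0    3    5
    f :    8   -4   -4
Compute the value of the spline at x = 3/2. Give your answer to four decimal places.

With m_i denoting the second derivative at x_i, h_i = 3, 2, and Δ_i = (y_(i+1) − y_i)/h_i = -4, 0:
  3·m_0 + 10·m_1 + 2·m_2 = 6(Δ_1 - Δ_0) = 24
Natural end conditions: m_0 = m_2 = 0.
Forward elimination and back-substitution give m_0 = 0, m_1 = 12/5, m_2 = 0.
On [0, 3], S(x) = 8 - 26/5·x + 0·x² + 2/15·x³.
With x = 3/2: S(3/2) = 13/20.

0.6500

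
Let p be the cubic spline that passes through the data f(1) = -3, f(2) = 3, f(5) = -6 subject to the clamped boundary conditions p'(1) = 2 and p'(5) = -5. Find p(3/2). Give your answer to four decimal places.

Put σ_i = p'' at the i-th knot. Here h = (1, 3) and Δ = (6, -3), so the interior equations h_(i-1)·σ_(i-1) + 2(h_(i-1)+h_i)·σ_i + h_i·σ_(i+1) = 6(Δ_i − Δ_(i-1)) read
  1·σ_0 + 8·σ_1 + 3·σ_2 = 6(Δ_1 - Δ_0) = -54
Clamped end conditions give two more equations: 2h_0·σ_0 + h_0·σ_1 = 6(Δ_0 - p'(1)) = 24 and h_1·σ_1 + 2h_1·σ_2 = 6(p'(5) - Δ_1) = -12.
Solving: σ_0 = 17, σ_1 = -10, σ_2 = 3.
On [1, 2], p(t) = -3 + 2·(t - 1) + 17/2·(t - 1)² - 9/2·(t - 1)³.
With (t - 1) = 1/2: p(3/2) = -7/16.

-0.4375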